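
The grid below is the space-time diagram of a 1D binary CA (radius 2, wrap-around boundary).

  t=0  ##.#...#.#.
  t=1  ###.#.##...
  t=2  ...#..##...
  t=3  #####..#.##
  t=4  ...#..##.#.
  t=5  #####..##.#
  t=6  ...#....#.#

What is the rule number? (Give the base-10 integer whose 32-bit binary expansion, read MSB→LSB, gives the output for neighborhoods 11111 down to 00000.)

  nb #####: next=.  (t=3,i=0, bit31=0)
  nb ####.: next=#  (t=3,i=3, bit30=1)
  nb ###.#: next=.  (t=1,i=2, bit29=0)
  nb ###..: next=.  (t=3,i=4, bit28=0)
  nb ##.##: next=.  (t=5,i=9, bit27=0)
  nb ##.#.: next=#  (t=0,i=2, bit26=1)
  nb ##..#: next=.  (t=3,i=5, bit25=0)
  nb ##...: next=.  (t=1,i=8, bit24=0)
  nb #.###: next=#  (t=3,i=9, bit23=1)
  nb #.##.: next=#  (t=0,i=0, bit22=1)
  nb #.#.#: next=.  (t=0,i=9, bit21=0)
  nb #.#..: next=.  (t=0,i=3, bit20=0)
  nb #..##: next=.  (t=2,i=5, bit19=0)
  nb #..#.: next=#  (t=3,i=6, bit18=1)
  nb #...#: next=.  (t=0,i=5, bit17=0)
  nb #....: next=#  (t=2,i=9, bit16=1)
  nb .####: next=.  (t=3,i=10, bit15=0)
  nb .###.: next=.  (t=1,i=1, bit14=0)
  nb .##.#: next=#  (t=0,i=1, bit13=1)
  nb .##..: next=#  (t=1,i=7, bit12=1)
  nb .#.##: next=.  (t=0,i=10, bit11=0)
  nb .#.#.: next=.  (t=0,i=8, bit10=0)
  nb .#..#: next=#  (t=2,i=4, bit9=1)
  nb .#...: next=#  (t=0,i=4, bit8=1)
  nb ..###: next=.  (t=1,i=0, bit7=0)
  nb ..##.: next=.  (t=2,i=6, bit6=0)
  nb ..#.#: next=#  (t=0,i=7, bit5=1)
  nb ..#..: next=#  (t=2,i=3, bit4=1)
  nb ...##: next=.  (t=1,i=10, bit3=0)
  nb ...#.: next=#  (t=0,i=6, bit2=1)
  nb ....#: next=#  (t=2,i=1, bit1=1)
  nb .....: next=#  (t=2,i=0, bit0=1)
  bits 01000100110001010011001100110111 = 1153774391

1153774391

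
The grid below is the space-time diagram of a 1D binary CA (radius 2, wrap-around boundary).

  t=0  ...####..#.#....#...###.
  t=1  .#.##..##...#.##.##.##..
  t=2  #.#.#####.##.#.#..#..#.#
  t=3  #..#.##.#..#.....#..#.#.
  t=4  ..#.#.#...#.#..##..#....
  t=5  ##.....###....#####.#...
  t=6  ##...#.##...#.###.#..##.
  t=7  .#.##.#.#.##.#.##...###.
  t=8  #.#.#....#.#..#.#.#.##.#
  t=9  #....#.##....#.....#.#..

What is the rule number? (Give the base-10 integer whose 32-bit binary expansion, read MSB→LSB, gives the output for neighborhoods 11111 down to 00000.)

2718890438

  #####|#  b31=1 t=2,i=6
  ####.|.  b30=0 t=0,i=5
  ###.#|#  b29=1 t=2,i=8
  ###..|.  b28=0 t=0,i=6
  ##.##|.  b27=0 t=1,i=16
  ##.#.|.  b26=0 t=2,i=1
  ##..#|#  b25=1 t=0,i=7
  ##...|.  b24=0 t=0,i=23
  #.###|.  b23=0 t=2,i=4
  #.##.|.  b22=0 t=1,i=3
  #.#.#|.  b21=0 t=2,i=2
  #.#..|.  b20=0 t=0,i=11
  #..##|#  b19=1 t=1,i=6
  #..#.|#  b18=1 t=0,i=8
  #...#|#  b17=1 t=0,i=18
  #....|.  b16=0 t=0,i=0
  .####|#  b15=1 t=0,i=4
  .###.|#  b14=1 t=0,i=21
  .##.#|#  b13=1 t=1,i=15
  .##..|#  b12=1 t=1,i=4
  .#.##|#  b11=1 t=1,i=2
  .#.#.|.  b10=0 t=0,i=10
  .#..#|.  b9=0 t=2,i=16
  .#...|#  b8=1 t=0,i=12
  ..###|#  b7=1 t=0,i=3
  ..##.|#  b6=1 t=1,i=7
  ..#.#|.  b5=0 t=0,i=9
  ..#..|.  b4=0 t=0,i=16
  ...##|.  b3=0 t=0,i=2
  ...#.|#  b2=1 t=0,i=15
  ....#|#  b1=1 t=0,i=1
  .....|.  b0=0 t=3,i=14
  bits 10100010000011101111100111000110 = 2718890438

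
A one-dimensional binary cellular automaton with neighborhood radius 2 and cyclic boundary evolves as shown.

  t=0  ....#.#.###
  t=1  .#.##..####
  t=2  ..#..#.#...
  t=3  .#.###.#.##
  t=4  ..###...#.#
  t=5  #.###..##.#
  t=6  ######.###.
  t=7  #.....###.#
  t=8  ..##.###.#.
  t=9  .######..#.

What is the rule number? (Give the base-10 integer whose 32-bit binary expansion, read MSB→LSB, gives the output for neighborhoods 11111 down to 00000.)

  nb #####: next=.  (t=6,i=2, bit31=0)
  nb ####.: next=.  (t=1,i=9, bit30=0)
  nb ###.#: next=.  (t=1,i=10, bit29=0)
  nb ###..: next=#  (t=0,i=10, bit28=1)
  nb ##.##: next=#  (t=5,i=1, bit27=1)
  nb ##.#.: next=.  (t=1,i=0, bit26=0)
  nb ##..#: next=#  (t=1,i=5, bit25=1)
  nb ##...: next=.  (t=0,i=0, bit24=0)
  nb #.###: next=#  (t=0,i=8, bit23=1)
  nb #.##.: next=.  (t=1,i=3, bit22=0)
  nb #.#.#: next=.  (t=0,i=6, bit21=0)
  nb #.#..: next=#  (t=2,i=7, bit20=1)
  nb #..##: next=.  (t=1,i=6, bit19=0)
  nb #..#.: next=#  (t=2,i=4, bit18=1)
  nb #...#: next=.  (t=4,i=6, bit17=0)
  nb #....: next=#  (t=0,i=1, bit16=1)
  nb .####: next=.  (t=1,i=8, bit15=0)
  nb .###.: next=#  (t=0,i=9, bit14=1)
  nb .##.#: next=#  (t=3,i=10, bit13=1)
  nb .##..: next=.  (t=1,i=4, bit12=0)
  nb .#.##: next=#  (t=0,i=7, bit11=1)
  nb .#.#.: next=.  (t=0,i=5, bit10=0)
  nb .#..#: next=#  (t=2,i=3, bit9=1)
  nb .#...: next=.  (t=2,i=8, bit8=0)
  nb ..###: next=#  (t=1,i=7, bit7=1)
  nb ..##.: next=#  (t=5,i=7, bit6=1)
  nb ..#.#: next=#  (t=0,i=4, bit5=1)
  nb ..#..: next=.  (t=2,i=2, bit4=0)
  nb ...##: next=#  (t=7,i=5, bit3=1)
  nb ...#.: next=#  (t=0,i=3, bit2=1)
  nb ....#: next=.  (t=0,i=2, bit1=0)
  nb .....: next=#  (t=2,i=10, bit0=1)
  bits 00011010100101010110101011101101 = 445999853

445999853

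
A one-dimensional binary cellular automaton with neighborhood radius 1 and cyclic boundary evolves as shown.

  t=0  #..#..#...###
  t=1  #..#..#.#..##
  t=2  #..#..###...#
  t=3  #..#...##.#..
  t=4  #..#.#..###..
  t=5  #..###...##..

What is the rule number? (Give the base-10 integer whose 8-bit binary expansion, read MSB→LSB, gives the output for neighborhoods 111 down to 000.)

229

  nb ###: next=#  (t=0,i=11, bit7=1)
  nb ##.: next=#  (t=0,i=0, bit6=1)
  nb #.#: next=#  (t=1,i=7, bit5=1)
  nb #..: next=.  (t=0,i=1, bit4=0)
  nb .##: next=.  (t=0,i=10, bit3=0)
  nb .#.: next=#  (t=0,i=3, bit2=1)
  nb ..#: next=.  (t=0,i=2, bit1=0)
  nb ...: next=#  (t=0,i=8, bit0=1)
  bits 11100101 = 229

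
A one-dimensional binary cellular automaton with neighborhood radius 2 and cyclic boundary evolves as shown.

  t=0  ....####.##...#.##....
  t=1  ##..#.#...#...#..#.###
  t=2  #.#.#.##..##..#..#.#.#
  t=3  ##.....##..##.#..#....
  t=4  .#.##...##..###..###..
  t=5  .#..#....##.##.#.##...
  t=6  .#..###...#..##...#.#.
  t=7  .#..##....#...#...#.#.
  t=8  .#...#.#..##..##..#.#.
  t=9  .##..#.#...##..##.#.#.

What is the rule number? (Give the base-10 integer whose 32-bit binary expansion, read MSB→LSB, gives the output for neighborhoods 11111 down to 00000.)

3331420593

  #####|#  b31=1 t=1,i=21
  ####.|#  b30=1 t=0,i=6
  ###.#|.  b29=0 t=0,i=7
  ###..|.  b28=0 t=1,i=1
  ##.##|.  b27=0 t=0,i=8
  ##.#.|#  b26=1 t=2,i=1
  ##..#|#  b25=1 t=1,i=2
  ##...|.  b24=0 t=0,i=11
  #.###|#  b23=1 t=1,i=19
  #.##.|.  b22=0 t=0,i=9
  #.#.#|.  b21=0 t=2,i=2
  #.#..|#  b20=1 t=1,i=6
  #..##|.  b19=0 t=2,i=9
  #..#.|.  b18=0 t=1,i=3
  #...#|.  b17=0 t=0,i=12
  #....|#  b16=1 t=0,i=19
  .####|.  b15=0 t=0,i=5
  .###.|#  b14=1 t=4,i=13
  .##.#|#  b13=1 t=2,i=0
  .##..|#  b12=1 t=0,i=10
  .#.##|.  b11=0 t=0,i=15
  .#.#.|.  b10=0 t=1,i=5
  .#..#|.  b9=0 t=1,i=15
  .#...|#  b8=1 t=1,i=7
  ..###|#  b7=1 t=0,i=4
  ..##.|.  b6=0 t=2,i=10
  ..#.#|#  b5=1 t=0,i=14
  ..#..|#  b4=1 t=1,i=10
  ...##|.  b3=0 t=0,i=3
  ...#.|.  b2=0 t=0,i=13
  ....#|.  b1=0 t=0,i=2
  .....|#  b0=1 t=0,i=0
  bits 11000110100100010111000110110001 = 3331420593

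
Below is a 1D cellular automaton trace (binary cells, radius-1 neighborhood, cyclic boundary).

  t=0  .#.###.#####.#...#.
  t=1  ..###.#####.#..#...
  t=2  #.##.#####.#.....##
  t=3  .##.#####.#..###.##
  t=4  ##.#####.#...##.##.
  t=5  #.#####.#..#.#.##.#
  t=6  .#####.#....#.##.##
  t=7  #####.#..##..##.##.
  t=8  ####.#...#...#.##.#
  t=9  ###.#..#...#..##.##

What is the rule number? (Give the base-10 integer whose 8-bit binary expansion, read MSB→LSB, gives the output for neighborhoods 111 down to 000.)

169

  nb ###: next=#  (t=0,i=4, bit7=1)
  nb ##.: next=.  (t=0,i=5, bit6=0)
  nb #.#: next=#  (t=0,i=2, bit5=1)
  nb #..: next=.  (t=0,i=14, bit4=0)
  nb .##: next=#  (t=0,i=3, bit3=1)
  nb .#.: next=.  (t=0,i=1, bit2=0)
  nb ..#: next=.  (t=0,i=0, bit1=0)
  nb ...: next=#  (t=0,i=15, bit0=1)
  bits 10101001 = 169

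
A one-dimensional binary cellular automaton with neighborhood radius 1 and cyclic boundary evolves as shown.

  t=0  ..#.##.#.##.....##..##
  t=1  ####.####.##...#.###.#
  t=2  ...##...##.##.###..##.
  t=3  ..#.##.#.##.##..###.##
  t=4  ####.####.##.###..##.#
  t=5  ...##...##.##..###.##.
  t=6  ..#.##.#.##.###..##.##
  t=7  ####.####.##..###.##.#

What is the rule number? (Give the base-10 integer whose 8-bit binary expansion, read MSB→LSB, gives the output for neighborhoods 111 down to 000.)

118

  nb ###: next=.  (t=1,i=0, bit7=0)
  nb ##.: next=#  (t=0,i=5, bit6=1)
  nb #.#: next=#  (t=0,i=3, bit5=1)
  nb #..: next=#  (t=0,i=0, bit4=1)
  nb .##: next=.  (t=0,i=4, bit3=0)
  nb .#.: next=#  (t=0,i=2, bit2=1)
  nb ..#: next=#  (t=0,i=1, bit1=1)
  nb ...: next=.  (t=0,i=12, bit0=0)
  bits 01110110 = 118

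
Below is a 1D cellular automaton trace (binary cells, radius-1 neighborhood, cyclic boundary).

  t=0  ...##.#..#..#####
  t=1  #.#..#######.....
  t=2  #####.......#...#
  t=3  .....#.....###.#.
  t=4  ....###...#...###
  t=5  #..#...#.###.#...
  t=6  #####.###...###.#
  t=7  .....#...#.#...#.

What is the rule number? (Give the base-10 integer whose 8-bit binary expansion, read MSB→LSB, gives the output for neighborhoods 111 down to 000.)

54

  ###|.  b7=0 t=0,i=13
  ##.|.  b6=0 t=0,i=4
  #.#|#  b5=1 t=0,i=5
  #..|#  b4=1 t=0,i=0
  .##|.  b3=0 t=0,i=3
  .#.|#  b2=1 t=0,i=6
  ..#|#  b1=1 t=0,i=2
  ...|.  b0=0 t=0,i=1
  bits 00110110 = 54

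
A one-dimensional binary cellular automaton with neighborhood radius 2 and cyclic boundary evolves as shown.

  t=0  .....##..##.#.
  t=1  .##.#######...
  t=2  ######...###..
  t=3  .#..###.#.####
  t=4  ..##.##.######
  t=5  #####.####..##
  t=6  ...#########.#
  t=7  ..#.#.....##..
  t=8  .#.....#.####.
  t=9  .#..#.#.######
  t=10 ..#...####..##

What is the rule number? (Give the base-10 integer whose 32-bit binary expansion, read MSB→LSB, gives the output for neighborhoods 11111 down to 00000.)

2074671709

  ##### -> .   bit 31 = 0  t=1,i=6
  ####. -> #   bit 30 = 1  t=1,i=9
  ###.# -> #   bit 29 = 1  t=3,i=6
  ###.. -> #   bit 28 = 1  t=1,i=10
  ##.## -> #   bit 27 = 1  t=1,i=3
  ##.#. -> .   bit 26 = 0  t=0,i=11
  ##..# -> #   bit 25 = 1  t=0,i=7
  ##... -> #   bit 24 = 1  t=1,i=11
  #.### -> #   bit 23 = 1  t=1,i=4
  #.##. -> .   bit 22 = 0  t=4,i=5
  #.#.# -> #   bit 21 = 1  t=3,i=8
  #.#.. -> .   bit 20 = 0  t=0,i=12
  #..## -> #   bit 19 = 1  t=0,i=8
  #..#. -> .   bit 18 = 0  t=8,i=0
  #...# -> .   bit 17 = 0  t=2,i=7
  #.... -> .   bit 16 = 0  t=0,i=0
  .#### -> #   bit 15 = 1  t=1,i=5
  .###. -> #   bit 14 = 1  t=2,i=10
  .##.# -> #   bit 13 = 1  t=0,i=10
  .##.. -> #   bit 12 = 1  t=0,i=6
  .#.## -> #   bit 11 = 1  t=3,i=9
  .#.#. -> .   bit 10 = 0  t=7,i=3
  .#..# -> #   bit 9 = 1  t=3,i=2
  .#... -> .   bit 8 = 0  t=0,i=13
  ..### -> .   bit 7 = 0  t=2,i=0
  ..##. -> #   bit 6 = 1  t=0,i=5
  ..#.# -> .   bit 5 = 0  t=7,i=2
  ..#.. -> #   bit 4 = 1  t=8,i=1
  ...## -> #   bit 3 = 1  t=0,i=4
  ...#. -> #   bit 2 = 1  t=7,i=1
  ....# -> .   bit 1 = 0  t=0,i=3
  ..... -> #   bit 0 = 1  t=0,i=1
  bits 01111011101010001111101001011101 = 2074671709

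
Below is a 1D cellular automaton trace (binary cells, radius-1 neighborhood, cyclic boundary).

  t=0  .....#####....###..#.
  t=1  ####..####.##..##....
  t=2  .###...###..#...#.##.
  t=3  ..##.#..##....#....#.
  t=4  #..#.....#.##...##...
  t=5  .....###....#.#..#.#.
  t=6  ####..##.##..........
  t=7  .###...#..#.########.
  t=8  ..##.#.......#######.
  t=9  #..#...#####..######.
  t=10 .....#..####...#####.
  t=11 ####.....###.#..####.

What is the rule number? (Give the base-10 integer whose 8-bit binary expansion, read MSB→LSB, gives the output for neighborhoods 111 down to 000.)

  ###|#  b7=1 t=0,i=6
  ##.|#  b6=1 t=0,i=9
  #.#|.  b5=0 t=1,i=10
  #..|.  b4=0 t=0,i=10
  .##|.  b3=0 t=0,i=5
  .#.|.  b2=0 t=0,i=19
  ..#|.  b1=0 t=0,i=4
  ...|#  b0=1 t=0,i=0
  bits 11000001 = 193

193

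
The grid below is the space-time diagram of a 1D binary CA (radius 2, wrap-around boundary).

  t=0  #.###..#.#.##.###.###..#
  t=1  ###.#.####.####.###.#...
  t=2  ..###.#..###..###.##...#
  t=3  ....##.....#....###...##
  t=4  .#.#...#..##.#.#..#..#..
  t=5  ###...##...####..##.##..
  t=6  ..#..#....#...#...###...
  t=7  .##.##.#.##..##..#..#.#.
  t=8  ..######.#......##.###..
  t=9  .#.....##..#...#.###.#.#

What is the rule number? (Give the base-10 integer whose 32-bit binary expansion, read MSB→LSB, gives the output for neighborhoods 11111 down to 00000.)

1021649980

  nb #####: next=.  (t=8,i=4, bit31=0)
  nb ####.: next=.  (t=1,i=8, bit30=0)
  nb ###.#: next=#  (t=0,i=16, bit29=1)
  nb ###..: next=#  (t=0,i=4, bit28=1)
  nb ##.##: next=#  (t=0,i=1, bit27=1)
  nb ##.#.: next=#  (t=1,i=3, bit26=1)
  nb ##..#: next=.  (t=0,i=5, bit25=0)
  nb ##...: next=.  (t=2,i=20, bit24=0)
  nb #.###: next=#  (t=0,i=2, bit23=1)
  nb #.##.: next=#  (t=0,i=11, bit22=1)
  nb #.#.#: next=#  (t=0,i=9, bit21=1)
  nb #.#..: next=.  (t=1,i=20, bit20=0)
  nb #..##: next=.  (t=0,i=22, bit19=0)
  nb #..#.: next=#  (t=0,i=6, bit18=1)
  nb #...#: next=.  (t=1,i=22, bit17=0)
  nb #....: next=#  (t=3,i=1, bit16=1)
  nb .####: next=.  (t=1,i=7, bit15=0)
  nb .###.: next=.  (t=0,i=3, bit14=0)
  nb .##.#: next=#  (t=0,i=0, bit13=1)
  nb .##..: next=.  (t=2,i=19, bit12=0)
  nb .#.##: next=.  (t=0,i=10, bit11=0)
  nb .#.#.: next=#  (t=0,i=8, bit10=1)
  nb .#..#: next=.  (t=2,i=0, bit9=0)
  nb .#...: next=.  (t=1,i=21, bit8=0)
  nb ..###: next=.  (t=1,i=0, bit7=0)
  nb ..##.: next=.  (t=0,i=23, bit6=0)
  nb ..#.#: next=#  (t=0,i=7, bit5=1)
  nb ..#..: next=#  (t=2,i=23, bit4=1)
  nb ...##: next=#  (t=1,i=23, bit3=1)
  nb ...#.: next=#  (t=2,i=22, bit2=1)
  nb ....#: next=.  (t=3,i=2, bit1=0)
  nb .....: next=.  (t=3,i=8, bit0=0)
  bits 00111100111001010010010000111100 = 1021649980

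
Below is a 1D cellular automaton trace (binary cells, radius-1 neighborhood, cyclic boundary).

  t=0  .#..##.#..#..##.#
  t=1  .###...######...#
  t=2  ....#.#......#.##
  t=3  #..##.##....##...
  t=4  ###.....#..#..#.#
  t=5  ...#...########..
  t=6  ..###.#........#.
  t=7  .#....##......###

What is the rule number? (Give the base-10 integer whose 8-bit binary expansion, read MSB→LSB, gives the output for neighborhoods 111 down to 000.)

22

  [7] ### => .  t=1,i=2
  [6] ##. => .  t=0,i=5
  [5] #.# => .  t=0,i=0
  [4] #.. => #  t=0,i=2
  [3] .## => .  t=0,i=4
  [2] .#. => #  t=0,i=1
  [1] ..# => #  t=0,i=3
  [0] ... => .  t=1,i=5
  bits 00010110 = 22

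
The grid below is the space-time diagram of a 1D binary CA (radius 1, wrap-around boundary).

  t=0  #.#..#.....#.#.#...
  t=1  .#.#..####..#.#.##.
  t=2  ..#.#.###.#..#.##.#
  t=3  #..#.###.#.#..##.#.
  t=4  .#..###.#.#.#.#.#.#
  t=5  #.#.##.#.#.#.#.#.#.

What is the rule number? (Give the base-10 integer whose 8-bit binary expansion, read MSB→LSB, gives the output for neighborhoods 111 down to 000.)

185

  ###|#  b7=1 t=1,i=7
  ##.|.  b6=0 t=1,i=9
  #.#|#  b5=1 t=0,i=1
  #..|#  b4=1 t=0,i=3
  .##|#  b3=1 t=1,i=6
  .#.|.  b2=0 t=0,i=0
  ..#|.  b1=0 t=0,i=4
  ...|#  b0=1 t=0,i=7
  bits 10111001 = 185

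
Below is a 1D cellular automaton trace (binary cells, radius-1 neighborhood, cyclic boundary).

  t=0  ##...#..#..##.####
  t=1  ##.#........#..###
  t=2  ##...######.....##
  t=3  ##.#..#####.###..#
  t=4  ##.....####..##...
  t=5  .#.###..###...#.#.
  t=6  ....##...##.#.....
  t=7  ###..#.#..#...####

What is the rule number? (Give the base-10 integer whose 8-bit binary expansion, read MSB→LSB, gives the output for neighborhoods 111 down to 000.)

193

  ### -> #   bit 7 = 1  t=0,i=0
  ##. -> #   bit 6 = 1  t=0,i=1
  #.# -> .   bit 5 = 0  t=0,i=13
  #.. -> .   bit 4 = 0  t=0,i=2
  .## -> .   bit 3 = 0  t=0,i=11
  .#. -> .   bit 2 = 0  t=0,i=5
  ..# -> .   bit 1 = 0  t=0,i=4
  ... -> #   bit 0 = 1  t=0,i=3
  bits 11000001 = 193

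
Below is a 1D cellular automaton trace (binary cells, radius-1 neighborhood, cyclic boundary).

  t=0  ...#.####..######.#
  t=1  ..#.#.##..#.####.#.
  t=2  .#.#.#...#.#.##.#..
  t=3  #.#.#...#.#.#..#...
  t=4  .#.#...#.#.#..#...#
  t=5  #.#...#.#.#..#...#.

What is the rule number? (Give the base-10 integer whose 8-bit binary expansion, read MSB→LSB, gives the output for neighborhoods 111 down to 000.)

162

  nb ###: next=#  (t=0,i=6, bit7=1)
  nb ##.: next=.  (t=0,i=8, bit6=0)
  nb #.#: next=#  (t=0,i=4, bit5=1)
  nb #..: next=.  (t=0,i=0, bit4=0)
  nb .##: next=.  (t=0,i=5, bit3=0)
  nb .#.: next=.  (t=0,i=3, bit2=0)
  nb ..#: next=#  (t=0,i=2, bit1=1)
  nb ...: next=.  (t=0,i=1, bit0=0)
  bits 10100010 = 162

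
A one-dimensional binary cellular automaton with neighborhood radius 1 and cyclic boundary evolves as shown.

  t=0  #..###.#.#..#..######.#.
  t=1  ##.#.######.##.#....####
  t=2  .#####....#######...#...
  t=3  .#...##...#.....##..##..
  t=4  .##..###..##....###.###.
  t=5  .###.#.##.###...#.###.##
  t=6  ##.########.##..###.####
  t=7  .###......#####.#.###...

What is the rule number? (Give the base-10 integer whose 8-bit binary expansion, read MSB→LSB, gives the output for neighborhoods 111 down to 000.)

  ### -> .   bit 7 = 0  t=0,i=4
  ##. -> #   bit 6 = 1  t=0,i=5
  #.# -> #   bit 5 = 1  t=0,i=6
  #.. -> #   bit 4 = 1  t=0,i=1
  .## -> #   bit 3 = 1  t=0,i=3
  .#. -> #   bit 2 = 1  t=0,i=0
  ..# -> .   bit 1 = 0  t=0,i=2
  ... -> .   bit 0 = 0  t=1,i=17
  bits 01111100 = 124

124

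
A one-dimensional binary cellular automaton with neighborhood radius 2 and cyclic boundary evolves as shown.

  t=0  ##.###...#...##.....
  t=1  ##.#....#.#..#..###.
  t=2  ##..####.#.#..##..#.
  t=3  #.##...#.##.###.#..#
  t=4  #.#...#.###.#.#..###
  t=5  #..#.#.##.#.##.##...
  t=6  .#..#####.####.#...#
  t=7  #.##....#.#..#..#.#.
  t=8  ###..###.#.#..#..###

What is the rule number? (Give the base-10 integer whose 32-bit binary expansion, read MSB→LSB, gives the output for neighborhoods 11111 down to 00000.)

  [31] ##### => .  t=6,i=6
  [30] ####. => .  t=2,i=6
  [29] ###.# => #  t=1,i=18
  [28] ###.. => .  t=0,i=5
  [27] ##.## => .  t=0,i=2
  [26] ##.#. => .  t=1,i=2
  [25] ##..# => #  t=2,i=2
  [24] ##... => .  t=0,i=6
  [23] #.### => #  t=0,i=3
  [22] #.##. => #  t=1,i=0
  [21] #.#.# => #  t=2,i=9
  [20] #.#.. => .  t=1,i=3
  [19] #..## => #  t=1,i=15
  [18] #..#. => .  t=1,i=12
  [17] #...# => .  t=0,i=7
  [16] #.... => #  t=0,i=16
  [15] .#### => .  t=2,i=5
  [14] .###. => .  t=0,i=4
  [13] .##.# => #  t=0,i=1
  [12] .##.. => .  t=0,i=14
  [11] .#.## => #  t=2,i=19
  [10] .#.#. => #  t=1,i=9
  [9] .#..# => #  t=1,i=11
  [8] .#... => #  t=0,i=10
  [7] ..### => .  t=1,i=16
  [6] ..##. => #  t=0,i=0
  [5] ..#.# => .  t=1,i=8
  [4] ..#.. => .  t=0,i=9
  [3] ...## => .  t=0,i=12
  [2] ...#. => #  t=0,i=8
  [1] ....# => #  t=0,i=18
  [0] ..... => #  t=0,i=17
  bits 00100010111010010010111101000111 = 585707335

585707335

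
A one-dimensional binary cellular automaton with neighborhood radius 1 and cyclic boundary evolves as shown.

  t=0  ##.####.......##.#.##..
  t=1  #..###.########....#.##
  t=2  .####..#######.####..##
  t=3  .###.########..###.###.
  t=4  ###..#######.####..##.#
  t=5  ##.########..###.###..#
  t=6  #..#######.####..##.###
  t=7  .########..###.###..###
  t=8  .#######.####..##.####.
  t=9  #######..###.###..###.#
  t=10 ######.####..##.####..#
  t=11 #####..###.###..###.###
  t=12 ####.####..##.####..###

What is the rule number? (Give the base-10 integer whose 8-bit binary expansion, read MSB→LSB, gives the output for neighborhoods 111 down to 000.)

155

  [7] ### => #  t=0,i=4
  [6] ##. => .  t=0,i=1
  [5] #.# => .  t=0,i=2
  [4] #.. => #  t=0,i=7
  [3] .## => #  t=0,i=0
  [2] .#. => .  t=0,i=17
  [1] ..# => #  t=0,i=13
  [0] ... => #  t=0,i=8
  bits 10011011 = 155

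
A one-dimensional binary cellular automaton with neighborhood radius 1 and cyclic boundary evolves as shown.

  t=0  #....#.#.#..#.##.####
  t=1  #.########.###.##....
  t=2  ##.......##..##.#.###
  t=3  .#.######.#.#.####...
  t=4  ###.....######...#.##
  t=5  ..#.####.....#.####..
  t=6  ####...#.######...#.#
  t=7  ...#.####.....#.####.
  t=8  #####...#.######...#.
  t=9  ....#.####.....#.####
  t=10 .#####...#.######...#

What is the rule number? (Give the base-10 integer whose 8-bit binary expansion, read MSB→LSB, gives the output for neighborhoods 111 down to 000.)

  [7] ### => .  t=0,i=18
  [6] ##. => #  t=0,i=0
  [5] #.# => #  t=0,i=6
  [4] #.. => .  t=0,i=1
  [3] .## => .  t=0,i=14
  [2] .#. => #  t=0,i=5
  [1] ..# => #  t=0,i=4
  [0] ... => #  t=0,i=2
  bits 01100111 = 103

103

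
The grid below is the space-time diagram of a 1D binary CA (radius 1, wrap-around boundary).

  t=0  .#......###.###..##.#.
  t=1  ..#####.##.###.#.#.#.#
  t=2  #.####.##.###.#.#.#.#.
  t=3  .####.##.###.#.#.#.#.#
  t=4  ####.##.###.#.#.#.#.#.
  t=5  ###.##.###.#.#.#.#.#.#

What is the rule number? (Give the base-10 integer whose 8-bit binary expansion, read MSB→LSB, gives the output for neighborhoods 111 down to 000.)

  ###|#  b7=1 t=0,i=9
  ##.|.  b6=0 t=0,i=10
  #.#|#  b5=1 t=0,i=11
  #..|#  b4=1 t=0,i=2
  .##|#  b3=1 t=0,i=8
  .#.|.  b2=0 t=0,i=1
  ..#|.  b1=0 t=0,i=0
  ...|#  b0=1 t=0,i=3
  bits 10111001 = 185

185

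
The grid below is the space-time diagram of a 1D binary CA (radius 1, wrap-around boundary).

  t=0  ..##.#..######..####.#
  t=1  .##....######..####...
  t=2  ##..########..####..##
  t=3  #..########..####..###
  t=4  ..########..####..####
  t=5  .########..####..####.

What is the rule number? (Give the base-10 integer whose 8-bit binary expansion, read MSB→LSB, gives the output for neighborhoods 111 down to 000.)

  ### -> #   bit 7 = 1  t=0,i=9
  ##. -> .   bit 6 = 0  t=0,i=3
  #.# -> .   bit 5 = 0  t=0,i=4
  #.. -> .   bit 4 = 0  t=0,i=0
  .## -> #   bit 3 = 1  t=0,i=2
  .#. -> .   bit 2 = 0  t=0,i=5
  ..# -> #   bit 1 = 1  t=0,i=1
  ... -> #   bit 0 = 1  t=1,i=4
  bits 10001011 = 139

139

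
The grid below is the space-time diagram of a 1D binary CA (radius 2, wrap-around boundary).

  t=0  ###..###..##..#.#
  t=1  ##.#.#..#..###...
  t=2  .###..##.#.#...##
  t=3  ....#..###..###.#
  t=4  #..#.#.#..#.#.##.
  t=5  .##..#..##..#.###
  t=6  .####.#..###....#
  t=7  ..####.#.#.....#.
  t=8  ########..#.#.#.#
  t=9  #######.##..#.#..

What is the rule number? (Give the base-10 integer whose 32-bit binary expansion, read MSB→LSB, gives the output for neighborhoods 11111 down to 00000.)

  ##### -> #   bit 31 = 1  t=8,i=1
  ####. -> #   bit 30 = 1  t=0,i=1
  ###.# -> #   bit 29 = 1  t=3,i=14
  ###.. -> .   bit 28 = 0  t=0,i=2
  ##.## -> .   bit 27 = 0  t=2,i=0
  ##.#. -> #   bit 26 = 1  t=1,i=2
  ##..# -> #   bit 25 = 1  t=0,i=3
  ##... -> .   bit 24 = 0  t=1,i=14
  #.### -> .   bit 23 = 0  t=0,i=16
  #.##. -> #   bit 22 = 1  t=4,i=14
  #.#.# -> #   bit 21 = 1  t=1,i=3
  #.#.. -> .   bit 20 = 0  t=1,i=5
  #..## -> .   bit 19 = 0  t=0,i=4
  #..#. -> #   bit 18 = 1  t=0,i=13
  #...# -> #   bit 17 = 1  t=1,i=15
  #.... -> .   bit 16 = 0  t=3,i=1
  .#### -> #   bit 15 = 1  t=0,i=0
  .###. -> .   bit 14 = 0  t=0,i=6
  .##.# -> #   bit 13 = 1  t=1,i=1
  .##.. -> #   bit 12 = 1  t=0,i=11
  .#.## -> .   bit 11 = 0  t=0,i=15
  .#.#. -> .   bit 10 = 0  t=1,i=4
  .#..# -> #   bit 9 = 1  t=1,i=6
  .#... -> #   bit 8 = 1  t=2,i=12
  ..### -> #   bit 7 = 1  t=0,i=5
  ..##. -> .   bit 6 = 0  t=0,i=10
  ..#.# -> .   bit 5 = 0  t=0,i=14
  ..#.. -> .   bit 4 = 0  t=1,i=8
  ...## -> #   bit 3 = 1  t=1,i=16
  ...#. -> #   bit 2 = 1  t=3,i=3
  ....# -> .   bit 1 = 0  t=3,i=2
  ..... -> #   bit 0 = 1  t=7,i=12
  bits 11100110011001101011001110001101 = 3865490317

3865490317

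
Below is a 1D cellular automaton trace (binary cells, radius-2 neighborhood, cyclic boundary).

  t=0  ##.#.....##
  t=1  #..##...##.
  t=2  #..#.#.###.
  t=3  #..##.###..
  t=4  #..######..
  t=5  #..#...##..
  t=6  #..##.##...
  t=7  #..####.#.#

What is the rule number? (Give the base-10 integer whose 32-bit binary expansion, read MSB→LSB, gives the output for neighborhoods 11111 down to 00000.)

  [31] ##### => .  t=4,i=5
  [30] ####. => #  t=0,i=0
  [29] ###.# => .  t=0,i=1
  [28] ###.. => #  t=3,i=8
  [27] ##.## => #  t=3,i=5
  [26] ##.#. => .  t=0,i=2
  [25] ##..# => .  t=3,i=9
  [24] ##... => #  t=1,i=5
  [23] #.### => #  t=2,i=7
  [22] #.##. => #  t=6,i=6
  [21] #.#.# => .  t=2,i=5
  [20] #.#.. => #  t=0,i=3
  [19] #..## => .  t=1,i=2
  [18] #..#. => .  t=2,i=2
  [17] #...# => .  t=1,i=6
  [16] #.... => .  t=0,i=5
  [15] .#### => .  t=0,i=10
  [14] .###. => #  t=2,i=8
  [13] .##.# => #  t=1,i=9
  [12] .##.. => .  t=1,i=4
  [11] .#.## => #  t=2,i=6
  [10] .#.#. => #  t=2,i=4
  [9] .#..# => .  t=1,i=1
  [8] .#... => #  t=0,i=4
  [7] ..### => #  t=0,i=9
  [6] ..##. => #  t=1,i=3
  [5] ..#.# => #  t=2,i=3
  [4] ..#.. => #  t=3,i=0
  [3] ...## => #  t=0,i=8
  [2] ...#. => #  t=6,i=10
  [1] ....# => .  t=0,i=7
  [0] ..... => .  t=0,i=6
  bits 01011001110100000110110111111100 = 1506831868

1506831868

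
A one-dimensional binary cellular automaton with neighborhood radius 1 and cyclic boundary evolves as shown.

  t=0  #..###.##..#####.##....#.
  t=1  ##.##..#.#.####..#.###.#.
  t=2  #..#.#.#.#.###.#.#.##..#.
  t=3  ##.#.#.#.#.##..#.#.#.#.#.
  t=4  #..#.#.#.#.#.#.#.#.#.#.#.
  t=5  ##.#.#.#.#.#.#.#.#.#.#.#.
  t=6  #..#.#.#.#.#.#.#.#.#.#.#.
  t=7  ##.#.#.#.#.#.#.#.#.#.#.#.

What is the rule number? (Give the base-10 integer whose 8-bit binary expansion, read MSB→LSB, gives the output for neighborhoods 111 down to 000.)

157

  [7] ### => #  t=0,i=4
  [6] ##. => .  t=0,i=5
  [5] #.# => .  t=0,i=6
  [4] #.. => #  t=0,i=1
  [3] .## => #  t=0,i=3
  [2] .#. => #  t=0,i=0
  [1] ..# => .  t=0,i=2
  [0] ... => #  t=0,i=20
  bits 10011101 = 157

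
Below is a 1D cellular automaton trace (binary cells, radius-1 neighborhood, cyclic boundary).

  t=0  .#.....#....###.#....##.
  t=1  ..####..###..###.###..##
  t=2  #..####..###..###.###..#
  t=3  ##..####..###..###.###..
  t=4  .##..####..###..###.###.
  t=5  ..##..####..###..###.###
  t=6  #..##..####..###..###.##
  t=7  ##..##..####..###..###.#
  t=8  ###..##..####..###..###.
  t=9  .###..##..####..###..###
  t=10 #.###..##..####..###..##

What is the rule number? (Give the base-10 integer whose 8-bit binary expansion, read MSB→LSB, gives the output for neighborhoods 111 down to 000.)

  nb ###: next=#  (t=0,i=13, bit7=1)
  nb ##.: next=#  (t=0,i=14, bit6=1)
  nb #.#: next=#  (t=0,i=15, bit5=1)
  nb #..: next=#  (t=0,i=2, bit4=1)
  nb .##: next=.  (t=0,i=12, bit3=0)
  nb .#.: next=.  (t=0,i=1, bit2=0)
  nb ..#: next=.  (t=0,i=0, bit1=0)
  nb ...: next=#  (t=0,i=3, bit0=1)
  bits 11110001 = 241

241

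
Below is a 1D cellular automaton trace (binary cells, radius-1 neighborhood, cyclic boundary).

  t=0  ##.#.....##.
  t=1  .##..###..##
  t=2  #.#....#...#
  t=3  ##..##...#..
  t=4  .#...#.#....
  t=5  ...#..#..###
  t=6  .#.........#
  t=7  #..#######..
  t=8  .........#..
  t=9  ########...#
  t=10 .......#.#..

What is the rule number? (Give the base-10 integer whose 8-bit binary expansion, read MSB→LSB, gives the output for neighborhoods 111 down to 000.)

  ###|.  b7=0 t=1,i=6
  ##.|#  b6=1 t=0,i=1
  #.#|#  b5=1 t=0,i=2
  #..|.  b4=0 t=0,i=4
  .##|.  b3=0 t=0,i=0
  .#.|.  b2=0 t=0,i=3
  ..#|.  b1=0 t=0,i=8
  ...|#  b0=1 t=0,i=5
  bits 01100001 = 97

97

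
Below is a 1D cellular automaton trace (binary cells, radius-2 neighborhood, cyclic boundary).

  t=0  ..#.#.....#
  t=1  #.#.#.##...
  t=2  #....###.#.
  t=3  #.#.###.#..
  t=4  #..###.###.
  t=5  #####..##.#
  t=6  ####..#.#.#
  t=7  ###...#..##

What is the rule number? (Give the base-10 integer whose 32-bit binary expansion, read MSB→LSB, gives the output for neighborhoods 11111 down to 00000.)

3302750889

  #####|#  b31=1 t=5,i=1
  ####.|#  b30=1 t=5,i=3
  ###.#|.  b29=0 t=2,i=7
  ###..|.  b28=0 t=5,i=4
  ##.##|.  b27=0 t=4,i=6
  ##.#.|#  b26=1 t=2,i=8
  ##..#|.  b25=0 t=5,i=5
  ##...|.  b24=0 t=1,i=8
  #.###|#  b23=1 t=3,i=4
  #.##.|#  b22=1 t=1,i=6
  #.#.#|.  b21=0 t=1,i=2
  #.#..|#  b20=1 t=0,i=4
  #..##|#  b19=1 t=4,i=2
  #..#.|.  b18=0 t=0,i=1
  #...#|#  b17=1 t=1,i=9
  #....|#  b16=1 t=0,i=6
  .####|#  b15=1 t=5,i=0
  .###.|#  b14=1 t=2,i=6
  .##.#|#  b13=1 t=5,i=8
  .##..|#  b12=1 t=1,i=7
  .#.##|#  b11=1 t=1,i=5
  .#.#.|.  b10=0 t=0,i=3
  .#..#|#  b9=1 t=0,i=0
  .#...|.  b8=0 t=0,i=5
  ..###|#  b7=1 t=2,i=5
  ..##.|.  b6=0 t=5,i=7
  ..#.#|#  b5=1 t=0,i=2
  ..#..|.  b4=0 t=0,i=10
  ...##|#  b3=1 t=2,i=4
  ...#.|.  b2=0 t=0,i=9
  ....#|.  b1=0 t=0,i=8
  .....|#  b0=1 t=0,i=7
  bits 11000100110110111111101010101001 = 3302750889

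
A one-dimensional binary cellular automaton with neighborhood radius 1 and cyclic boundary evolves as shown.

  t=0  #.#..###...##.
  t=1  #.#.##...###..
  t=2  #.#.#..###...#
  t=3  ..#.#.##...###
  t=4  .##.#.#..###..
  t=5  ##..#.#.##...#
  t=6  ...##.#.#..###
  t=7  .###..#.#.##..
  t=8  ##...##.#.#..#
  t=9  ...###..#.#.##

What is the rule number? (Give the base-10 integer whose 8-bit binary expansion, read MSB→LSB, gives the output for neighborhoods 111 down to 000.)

15

  ### -> .   bit 7 = 0  t=0,i=6
  ##. -> .   bit 6 = 0  t=0,i=7
  #.# -> .   bit 5 = 0  t=0,i=1
  #.. -> .   bit 4 = 0  t=0,i=3
  .## -> #   bit 3 = 1  t=0,i=5
  .#. -> #   bit 2 = 1  t=0,i=0
  ..# -> #   bit 1 = 1  t=0,i=4
  ... -> #   bit 0 = 1  t=0,i=9
  bits 00001111 = 15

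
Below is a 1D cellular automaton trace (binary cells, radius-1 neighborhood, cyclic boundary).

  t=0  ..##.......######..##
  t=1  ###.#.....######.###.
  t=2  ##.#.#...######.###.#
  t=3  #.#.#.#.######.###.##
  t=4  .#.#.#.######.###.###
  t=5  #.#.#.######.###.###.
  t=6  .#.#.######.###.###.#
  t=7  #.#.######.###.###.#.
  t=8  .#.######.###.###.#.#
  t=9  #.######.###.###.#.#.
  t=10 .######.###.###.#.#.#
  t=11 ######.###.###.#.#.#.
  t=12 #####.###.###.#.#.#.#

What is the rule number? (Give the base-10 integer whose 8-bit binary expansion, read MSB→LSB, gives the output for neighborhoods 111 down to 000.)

  [7] ### => #  t=0,i=12
  [6] ##. => .  t=0,i=3
  [5] #.# => #  t=1,i=3
  [4] #.. => #  t=0,i=0
  [3] .## => #  t=0,i=2
  [2] .#. => .  t=1,i=4
  [1] ..# => #  t=0,i=1
  [0] ... => .  t=0,i=5
  bits 10111010 = 186

186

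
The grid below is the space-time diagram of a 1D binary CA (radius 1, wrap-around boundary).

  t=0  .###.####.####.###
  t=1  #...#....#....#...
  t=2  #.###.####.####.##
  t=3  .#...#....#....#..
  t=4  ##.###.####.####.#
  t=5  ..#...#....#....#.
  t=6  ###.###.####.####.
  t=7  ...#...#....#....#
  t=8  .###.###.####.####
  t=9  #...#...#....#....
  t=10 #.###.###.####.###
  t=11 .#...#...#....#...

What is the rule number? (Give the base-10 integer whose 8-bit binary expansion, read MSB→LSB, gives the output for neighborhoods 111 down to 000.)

  [7] ### => .  t=0,i=2
  [6] ##. => .  t=0,i=3
  [5] #.# => #  t=0,i=0
  [4] #.. => .  t=1,i=1
  [3] .## => .  t=0,i=1
  [2] .#. => #  t=1,i=0
  [1] ..# => #  t=1,i=3
  [0] ... => #  t=1,i=2
  bits 00100111 = 39

39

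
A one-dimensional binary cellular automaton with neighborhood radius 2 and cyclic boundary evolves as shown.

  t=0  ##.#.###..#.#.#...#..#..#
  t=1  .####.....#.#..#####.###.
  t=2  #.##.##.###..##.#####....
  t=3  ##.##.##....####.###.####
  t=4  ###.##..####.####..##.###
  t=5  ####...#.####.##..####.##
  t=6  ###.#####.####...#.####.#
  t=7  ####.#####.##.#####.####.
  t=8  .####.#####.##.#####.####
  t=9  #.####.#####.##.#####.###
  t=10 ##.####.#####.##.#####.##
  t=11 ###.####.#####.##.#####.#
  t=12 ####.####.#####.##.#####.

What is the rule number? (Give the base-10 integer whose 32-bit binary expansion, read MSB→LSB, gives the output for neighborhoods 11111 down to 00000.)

  nb #####: next=#  (t=1,i=17, bit31=1)
  nb ####.: next=#  (t=1,i=3, bit30=1)
  nb ###.#: next=#  (t=0,i=1, bit29=1)
  nb ###..: next=.  (t=0,i=7, bit28=0)
  nb ##.##: next=#  (t=1,i=20, bit27=1)
  nb ##.#.: next=#  (t=0,i=2, bit26=1)
  nb ##..#: next=.  (t=0,i=8, bit25=0)
  nb ##...: next=#  (t=1,i=5, bit24=1)
  nb #.###: next=.  (t=0,i=5, bit23=0)
  nb #.##.: next=.  (t=2,i=2, bit22=0)
  nb #.#.#: next=#  (t=0,i=3, bit21=1)
  nb #.#..: next=.  (t=0,i=14, bit20=0)
  nb #..##: next=#  (t=0,i=23, bit19=1)
  nb #..#.: next=.  (t=0,i=9, bit18=0)
  nb #...#: next=#  (t=0,i=16, bit17=1)
  nb #....: next=#  (t=1,i=6, bit16=1)
  nb .####: next=#  (t=1,i=2, bit15=1)
  nb .###.: next=.  (t=0,i=0, bit14=0)
  nb .##.#: next=#  (t=2,i=3, bit13=1)
  nb .##..: next=.  (t=3,i=7, bit12=0)
  nb .#.##: next=#  (t=0,i=4, bit11=1)
  nb .#.#.: next=.  (t=0,i=11, bit10=0)
  nb .#..#: next=#  (t=0,i=19, bit9=1)
  nb .#...: next=#  (t=0,i=15, bit8=1)
  nb ..###: next=.  (t=0,i=24, bit7=0)
  nb ..##.: next=#  (t=2,i=13, bit6=1)
  nb ..#.#: next=#  (t=0,i=10, bit5=1)
  nb ..#..: next=#  (t=0,i=18, bit4=1)
  nb ...##: next=#  (t=3,i=11, bit3=1)
  nb ...#.: next=#  (t=0,i=17, bit2=1)
  nb ....#: next=#  (t=1,i=8, bit1=1)
  nb .....: next=.  (t=1,i=7, bit0=0)
  bits 11101101001010111010101101111110 = 3979062142

3979062142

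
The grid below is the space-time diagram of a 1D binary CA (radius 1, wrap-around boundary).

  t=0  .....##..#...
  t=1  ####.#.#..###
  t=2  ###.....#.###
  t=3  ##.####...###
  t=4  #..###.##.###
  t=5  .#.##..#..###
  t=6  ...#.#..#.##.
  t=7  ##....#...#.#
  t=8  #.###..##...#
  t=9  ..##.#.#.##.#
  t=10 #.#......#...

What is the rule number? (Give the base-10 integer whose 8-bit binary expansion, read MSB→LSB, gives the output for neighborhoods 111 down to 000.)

  ###|#  b7=1 t=1,i=0
  ##.|.  b6=0 t=0,i=6
  #.#|.  b5=0 t=1,i=4
  #..|#  b4=1 t=0,i=7
  .##|#  b3=1 t=0,i=5
  .#.|.  b2=0 t=0,i=9
  ..#|.  b1=0 t=0,i=4
  ...|#  b0=1 t=0,i=0
  bits 10011001 = 153

153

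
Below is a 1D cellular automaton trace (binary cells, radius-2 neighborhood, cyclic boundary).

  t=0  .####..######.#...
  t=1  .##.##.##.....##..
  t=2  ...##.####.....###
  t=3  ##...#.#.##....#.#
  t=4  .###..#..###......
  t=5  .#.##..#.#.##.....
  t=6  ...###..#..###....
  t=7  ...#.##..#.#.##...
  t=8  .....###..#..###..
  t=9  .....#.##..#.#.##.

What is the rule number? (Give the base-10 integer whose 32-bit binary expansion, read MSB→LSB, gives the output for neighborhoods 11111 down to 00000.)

458397568

  #####|.  b31=0 t=0,i=9
  ####.|.  b30=0 t=0,i=3
  ###.#|.  b29=0 t=0,i=12
  ###..|#  b28=1 t=0,i=4
  ##.##|#  b27=1 t=1,i=3
  ##.#.|.  b26=0 t=0,i=13
  ##..#|#  b25=1 t=0,i=5
  ##...|#  b24=1 t=1,i=9
  #.###|.  b23=0 t=2,i=6
  #.##.|#  b22=1 t=1,i=4
  #.#.#|.  b21=0 t=3,i=7
  #.#..|#  b20=1 t=0,i=14
  #..##|.  b19=0 t=0,i=6
  #..#.|.  b18=0 t=4,i=5
  #...#|#  b17=1 t=1,i=17
  #....|.  b16=0 t=0,i=16
  .####|#  b15=1 t=0,i=2
  .###.|.  b14=0 t=2,i=16
  .##.#|.  b13=0 t=1,i=2
  .##..|#  b12=1 t=1,i=8
  .#.##|.  b11=0 t=3,i=8
  .#.#.|#  b10=1 t=3,i=6
  .#..#|#  b9=1 t=4,i=7
  .#...|#  b8=1 t=0,i=15
  ..###|#  b7=1 t=0,i=1
  ..##.|.  b6=0 t=1,i=1
  ..#.#|.  b5=0 t=3,i=5
  ..#..|.  b4=0 t=4,i=6
  ...##|.  b3=0 t=0,i=0
  ...#.|.  b2=0 t=3,i=4
  ....#|.  b1=0 t=0,i=17
  .....|.  b0=0 t=1,i=11
  bits 00011011010100101001011110000000 = 458397568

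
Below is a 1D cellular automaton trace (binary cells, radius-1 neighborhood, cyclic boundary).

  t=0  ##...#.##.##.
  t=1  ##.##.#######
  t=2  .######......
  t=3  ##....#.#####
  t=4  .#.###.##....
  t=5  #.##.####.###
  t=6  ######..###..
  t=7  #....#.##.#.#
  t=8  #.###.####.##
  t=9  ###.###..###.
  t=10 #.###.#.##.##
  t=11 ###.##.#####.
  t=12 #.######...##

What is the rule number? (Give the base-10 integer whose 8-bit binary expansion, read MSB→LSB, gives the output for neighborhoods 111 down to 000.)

  ### -> .   bit 7 = 0  t=1,i=0
  ##. -> #   bit 6 = 1  t=0,i=1
  #.# -> #   bit 5 = 1  t=0,i=6
  #.. -> .   bit 4 = 0  t=0,i=2
  .## -> #   bit 3 = 1  t=0,i=0
  .#. -> .   bit 2 = 0  t=0,i=5
  ..# -> #   bit 1 = 1  t=0,i=4
  ... -> #   bit 0 = 1  t=0,i=3
  bits 01101011 = 107

107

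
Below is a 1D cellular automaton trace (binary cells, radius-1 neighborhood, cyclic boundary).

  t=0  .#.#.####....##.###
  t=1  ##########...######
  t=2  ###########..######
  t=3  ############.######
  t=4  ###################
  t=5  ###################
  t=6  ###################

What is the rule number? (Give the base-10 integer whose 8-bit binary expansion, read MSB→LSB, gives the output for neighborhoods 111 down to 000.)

252

  ###|#  b7=1 t=0,i=6
  ##.|#  b6=1 t=0,i=8
  #.#|#  b5=1 t=0,i=0
  #..|#  b4=1 t=0,i=9
  .##|#  b3=1 t=0,i=5
  .#.|#  b2=1 t=0,i=1
  ..#|.  b1=0 t=0,i=12
  ...|.  b0=0 t=0,i=10
  bits 11111100 = 252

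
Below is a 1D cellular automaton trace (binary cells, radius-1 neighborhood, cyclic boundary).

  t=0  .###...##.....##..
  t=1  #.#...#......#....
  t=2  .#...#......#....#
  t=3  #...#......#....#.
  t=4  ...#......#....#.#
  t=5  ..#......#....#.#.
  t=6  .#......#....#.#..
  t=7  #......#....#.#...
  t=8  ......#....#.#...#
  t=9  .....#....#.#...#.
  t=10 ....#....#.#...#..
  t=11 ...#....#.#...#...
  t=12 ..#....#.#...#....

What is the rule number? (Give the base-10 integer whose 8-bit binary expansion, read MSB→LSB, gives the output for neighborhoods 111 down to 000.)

162

  [7] ### => #  t=0,i=2
  [6] ##. => .  t=0,i=3
  [5] #.# => #  t=1,i=1
  [4] #.. => .  t=0,i=4
  [3] .## => .  t=0,i=1
  [2] .#. => .  t=1,i=0
  [1] ..# => #  t=0,i=0
  [0] ... => .  t=0,i=5
  bits 10100010 = 162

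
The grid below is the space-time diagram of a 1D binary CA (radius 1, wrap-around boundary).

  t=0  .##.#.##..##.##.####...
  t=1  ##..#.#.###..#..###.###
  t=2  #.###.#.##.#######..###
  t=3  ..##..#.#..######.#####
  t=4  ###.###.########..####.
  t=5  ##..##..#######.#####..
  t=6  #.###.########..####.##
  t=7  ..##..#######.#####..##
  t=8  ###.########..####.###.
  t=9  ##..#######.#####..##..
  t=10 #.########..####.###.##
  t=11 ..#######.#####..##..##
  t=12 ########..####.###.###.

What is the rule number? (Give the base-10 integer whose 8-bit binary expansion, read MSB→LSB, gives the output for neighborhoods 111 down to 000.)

159

  ### -> #   bit 7 = 1  t=0,i=17
  ##. -> .   bit 6 = 0  t=0,i=2
  #.# -> .   bit 5 = 0  t=0,i=3
  #.. -> #   bit 4 = 1  t=0,i=8
  .## -> #   bit 3 = 1  t=0,i=1
  .#. -> #   bit 2 = 1  t=0,i=4
  ..# -> #   bit 1 = 1  t=0,i=0
  ... -> #   bit 0 = 1  t=0,i=21
  bits 10011111 = 159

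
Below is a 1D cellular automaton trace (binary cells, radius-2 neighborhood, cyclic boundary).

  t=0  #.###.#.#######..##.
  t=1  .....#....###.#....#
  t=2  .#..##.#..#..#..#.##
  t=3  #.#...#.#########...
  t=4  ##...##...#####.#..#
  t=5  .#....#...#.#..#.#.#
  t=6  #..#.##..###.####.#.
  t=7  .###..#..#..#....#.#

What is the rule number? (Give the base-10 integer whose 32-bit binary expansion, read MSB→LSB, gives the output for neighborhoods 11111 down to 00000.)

2617579188

  [31] ##### => #  t=0,i=10
  [30] ####. => .  t=0,i=13
  [29] ###.# => .  t=0,i=4
  [28] ###.. => #  t=0,i=14
  [27] ##.## => #  t=6,i=12
  [26] ##.#. => #  t=0,i=5
  [25] ##..# => .  t=0,i=15
  [24] ##... => .  t=3,i=17
  [23] #.### => .  t=0,i=2
  [22] #.##. => .  t=2,i=18
  [21] #.#.# => .  t=0,i=0
  [20] #.#.. => .  t=1,i=14
  [19] #..## => .  t=0,i=16
  [18] #..#. => #  t=2,i=9
  [17] #...# => .  t=3,i=4
  [16] #.... => #  t=1,i=1
  [15] .#### => .  t=0,i=9
  [14] .###. => .  t=0,i=3
  [13] .##.# => .  t=0,i=18
  [12] .##.. => #  t=4,i=6
  [11] .#.## => .  t=0,i=1
  [10] .#.#. => #  t=3,i=1
  [9] .#..# => #  t=2,i=2
  [8] .#... => .  t=1,i=0
  [7] ..### => #  t=1,i=10
  [6] ..##. => .  t=0,i=17
  [5] ..#.# => #  t=2,i=16
  [4] ..#.. => #  t=1,i=5
  [3] ...## => .  t=1,i=9
  [2] ...#. => #  t=1,i=4
  [1] ....# => .  t=1,i=3
  [0] ..... => .  t=1,i=2
  bits 10011100000001010001011010110100 = 2617579188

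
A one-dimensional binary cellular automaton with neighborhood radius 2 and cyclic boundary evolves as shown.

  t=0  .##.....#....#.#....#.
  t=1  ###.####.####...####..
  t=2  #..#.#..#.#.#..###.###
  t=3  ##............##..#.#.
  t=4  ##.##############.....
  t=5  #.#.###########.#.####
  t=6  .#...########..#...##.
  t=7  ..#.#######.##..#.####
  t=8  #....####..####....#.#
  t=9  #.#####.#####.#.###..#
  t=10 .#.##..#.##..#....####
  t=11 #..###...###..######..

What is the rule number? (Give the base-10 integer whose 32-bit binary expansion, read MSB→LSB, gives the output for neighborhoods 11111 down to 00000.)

2655621583

  #####|#  b31=1 t=4,i=5
  ####.|.  b30=0 t=1,i=6
  ###.#|.  b29=0 t=1,i=2
  ###..|#  b28=1 t=1,i=12
  ##.##|#  b27=1 t=1,i=3
  ##.#.|#  b26=1 t=5,i=1
  ##..#|#  b25=1 t=1,i=20
  ##...|.  b24=0 t=0,i=3
  #.###|.  b23=0 t=1,i=4
  #.##.|#  b22=1 t=3,i=0
  #.#.#|.  b21=0 t=2,i=10
  #.#..|.  b20=0 t=0,i=15
  #..##|#  b19=1 t=0,i=0
  #..#.|.  b18=0 t=2,i=2
  #...#|.  b17=0 t=1,i=14
  #....|#  b16=1 t=0,i=4
  .####|#  b15=1 t=1,i=5
  .###.|.  b14=0 t=1,i=1
  .##.#|.  b13=0 t=4,i=1
  .##..|#  b12=1 t=0,i=2
  .#.##|.  b11=0 t=3,i=21
  .#.#.|.  b10=0 t=0,i=14
  .#..#|.  b9=0 t=0,i=21
  .#...|#  b8=1 t=0,i=9
  ..###|#  b7=1 t=1,i=0
  ..##.|#  b6=1 t=0,i=1
  ..#.#|.  b5=0 t=0,i=13
  ..#..|.  b4=0 t=0,i=8
  ...##|#  b3=1 t=1,i=15
  ...#.|#  b2=1 t=0,i=7
  ....#|#  b1=1 t=0,i=6
  .....|#  b0=1 t=0,i=5
  bits 10011110010010011001000111001111 = 2655621583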